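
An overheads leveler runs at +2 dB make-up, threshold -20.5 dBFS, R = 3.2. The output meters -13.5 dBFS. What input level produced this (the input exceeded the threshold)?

-4.5 dBFS

Remove make-up: -13.5 − 2 = -15.5 dBFS.
The compressed level sits -15.5 − (-20.5) = 5 dB over threshold.
Undo the ratio: input overshoot = 5 × 3.2 = 16 dB, giving input = -4.5 dBFS.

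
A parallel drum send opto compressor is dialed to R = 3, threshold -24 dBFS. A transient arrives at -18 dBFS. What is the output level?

-22 dBFS

The input is 6 dB above the -24 dBFS threshold.
3:1 compression reduces that to 6/3 = 2 dB over.
Output = -24 + 2 = -22 dBFS.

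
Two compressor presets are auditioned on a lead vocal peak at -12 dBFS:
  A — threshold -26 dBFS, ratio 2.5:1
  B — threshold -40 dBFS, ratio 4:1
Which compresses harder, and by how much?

B, by 12.6 dB

A: 14 dB over, compressed to 5.6 dB over, so 8.4 dB of GR.
B: 28 dB over, compressed to 7 dB over, so 21 dB of GR.
B applies 12.6 dB more gain reduction.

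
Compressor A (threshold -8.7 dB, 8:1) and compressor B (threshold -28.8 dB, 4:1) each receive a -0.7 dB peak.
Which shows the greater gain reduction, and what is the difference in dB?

B, by 14.075 dB

A: overshoot 8 dB → output overshoot 1 dB → GR 7 dB.
B: overshoot 28.1 dB → output overshoot 7.025 dB → GR 21.075 dB.
B reduces 14.075 dB more.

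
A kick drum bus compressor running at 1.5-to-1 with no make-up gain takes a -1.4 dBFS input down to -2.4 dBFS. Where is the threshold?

Let T be the threshold. Output overshoot = (input overshoot)/R, so -2.4 − T = (-1.4 − T)/1.5.
1.5·(-2.4 − T) = -1.4 − T → 0.5·T = -3.6 − (-1.4) = -2.2.
T = -2.2/0.5 = -4.4 dBFS.

-4.4 dBFS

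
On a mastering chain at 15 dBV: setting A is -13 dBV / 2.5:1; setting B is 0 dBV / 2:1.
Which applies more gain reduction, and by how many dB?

A: GR = 28 − 28/2.5 = 16.8 dB.
B: GR = 15 − 15/2 = 7.5 dB.
A applies 9.3 dB more gain reduction.

A, by 9.3 dB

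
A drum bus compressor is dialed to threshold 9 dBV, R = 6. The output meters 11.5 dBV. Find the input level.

24 dBV

The compressed level sits 11.5 − 9 = 2.5 dB over threshold.
Input overshoot = R × output overshoot = 15 dB → input = 9 + 15 = 24 dBV.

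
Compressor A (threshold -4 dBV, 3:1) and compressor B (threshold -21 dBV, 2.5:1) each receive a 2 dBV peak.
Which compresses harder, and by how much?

B, by 9.8 dB

A: overshoot 6 dB → output overshoot 2 dB → GR 4 dB.
B: overshoot 23 dB → output overshoot 9.2 dB → GR 13.8 dB.
Difference: 9.8 dB in favour of B.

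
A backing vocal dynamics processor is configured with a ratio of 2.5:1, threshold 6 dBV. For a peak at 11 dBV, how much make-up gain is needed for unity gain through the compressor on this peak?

3 dB

The peak compresses to 6 + 5/2.5 = 8 dBV.
To reach 11 dBV requires 11 − 8 = 3 dB of make-up.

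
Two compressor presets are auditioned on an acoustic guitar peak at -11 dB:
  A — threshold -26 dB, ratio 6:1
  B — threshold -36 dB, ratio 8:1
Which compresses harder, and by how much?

A: overshoot 15 dB → output overshoot 2.5 dB → GR 12.5 dB.
B: overshoot 25 dB → output overshoot 3.125 dB → GR 21.875 dB.
B applies 9.375 dB more gain reduction.

B, by 9.375 dB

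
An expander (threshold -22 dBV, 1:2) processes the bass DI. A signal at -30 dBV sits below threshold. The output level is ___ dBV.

-38 dBV

Undershoot = (-22) − (-30) = 8 dB.
At 1:2, that expands to 16 dB under threshold.
Output = -22 − 16 = -38 dBV.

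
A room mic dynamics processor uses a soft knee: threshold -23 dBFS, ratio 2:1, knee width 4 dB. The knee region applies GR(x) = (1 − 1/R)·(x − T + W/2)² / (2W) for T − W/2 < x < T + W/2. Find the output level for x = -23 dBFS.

x − T + W/2 = -23 − (-23) + 2 = 2.
GR = (1 − 1/2) × 2² / 8 = 0.5 × 4 / 8 = 0.25 dB.
Output = -23 − 0.25 = -23.25 dBFS.

-23.25 dBFS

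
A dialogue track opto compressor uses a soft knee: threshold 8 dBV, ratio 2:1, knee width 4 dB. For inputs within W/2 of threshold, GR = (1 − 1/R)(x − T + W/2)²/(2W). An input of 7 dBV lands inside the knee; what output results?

6.9375 dBV

x − T + W/2 = 7 − 8 + 2 = 1.
GR = (1 − 1/2) × 1² / 8 = 0.5 × 1 / 8 = 0.0625 dB.
Output = 7 − 0.0625 = 6.9375 dBV.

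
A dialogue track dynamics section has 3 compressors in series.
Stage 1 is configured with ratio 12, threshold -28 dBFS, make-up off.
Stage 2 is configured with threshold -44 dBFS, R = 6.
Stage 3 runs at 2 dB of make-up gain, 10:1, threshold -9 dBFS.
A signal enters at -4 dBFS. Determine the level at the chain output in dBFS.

Stage 1: -4 dBFS is 24 dB over -28 dBFS; at 12:1 that becomes 2 dB over, giving -26 dBFS.
Stage 2: 18 dB above -44 dBFS, reduced 6:1 to 3 dB above → -41 dBFS.
Stage 3: below threshold (-41 ≤ -9); passes unchanged; make-up brings it to -39 dBFS.

-39 dBFS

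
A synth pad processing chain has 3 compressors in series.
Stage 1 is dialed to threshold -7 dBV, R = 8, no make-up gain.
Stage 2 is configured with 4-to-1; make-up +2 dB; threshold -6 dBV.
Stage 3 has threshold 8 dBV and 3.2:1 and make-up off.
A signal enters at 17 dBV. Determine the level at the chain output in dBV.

-3.5 dBV

Stage 1: overshoot 24 dB → 24/8 = 3 dB → -4 dBV.
Stage 2: 2 dB above -6 dBV, reduced 4:1 to 0.5 dB above → -5.5 dBV; +2 dB make-up → -3.5 dBV.
Stage 3: -3.5 dBV ≤ 8 dBV, so stage 3 doesn't engage; output -3.5 dBV.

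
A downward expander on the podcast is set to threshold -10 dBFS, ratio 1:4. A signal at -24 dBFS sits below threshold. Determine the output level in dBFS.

Undershoot = (-10) − (-24) = 14 dB.
At 1:4, that expands to 56 dB under threshold.
Output = -10 − 56 = -66 dBFS.

-66 dBFS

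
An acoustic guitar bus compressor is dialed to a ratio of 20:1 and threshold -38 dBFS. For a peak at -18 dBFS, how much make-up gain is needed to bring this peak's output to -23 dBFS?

Without make-up, output = threshold + overshoot/20 = -38 + 1 = -37 dBFS.
Gap to target: 14 dB.

14 dB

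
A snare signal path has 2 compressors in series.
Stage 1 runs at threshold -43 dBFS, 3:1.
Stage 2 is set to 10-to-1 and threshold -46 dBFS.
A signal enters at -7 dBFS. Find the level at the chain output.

Stage 1: 36 dB above -43 dBFS, reduced 3:1 to 12 dB above → -31 dBFS.
Stage 2: overshoot 15 dB → 15/10 = 1.5 dB → -44.5 dBFS.

-44.5 dBFS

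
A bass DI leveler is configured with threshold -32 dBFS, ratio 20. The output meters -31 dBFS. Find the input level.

Post-compression overshoot = -31 − (-32) = 1 dB.
Input overshoot = R × output overshoot = 20 dB → input = -32 + 20 = -12 dBFS.

-12 dBFS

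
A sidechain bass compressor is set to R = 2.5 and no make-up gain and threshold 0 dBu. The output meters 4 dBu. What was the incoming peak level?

10 dBu

Post-compression overshoot = 4 − 0 = 4 dB.
Undo the ratio: input overshoot = 4 × 2.5 = 10 dB, giving input = 10 dBu.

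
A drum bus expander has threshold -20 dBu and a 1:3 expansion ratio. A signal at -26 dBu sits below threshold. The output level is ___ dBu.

Below threshold, a 1:3 expander applies gain = (3−1)×(T − x) of attenuation.
(3−1) × 6 = 12 dB, so output = -26 − 12 = -38 dBu.

-38 dBu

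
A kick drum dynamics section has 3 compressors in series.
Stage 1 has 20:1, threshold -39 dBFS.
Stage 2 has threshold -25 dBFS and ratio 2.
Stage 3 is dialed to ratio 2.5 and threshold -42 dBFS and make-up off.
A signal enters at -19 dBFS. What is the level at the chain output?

-40.4 dBFS

Stage 1: overshoot 20 dB → 20/20 = 1 dB → -38 dBFS.
Stage 2: below threshold (-38 ≤ -25); passes unchanged; output -38 dBFS.
Stage 3: overshoot 4 dB → 4/2.5 = 1.6 dB → -40.4 dBFS.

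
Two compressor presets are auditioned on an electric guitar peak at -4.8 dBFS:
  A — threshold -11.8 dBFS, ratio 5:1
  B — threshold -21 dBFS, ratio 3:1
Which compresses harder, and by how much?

B, by 5.2 dB

A: 7 dB over, compressed to 1.4 dB over, so 5.6 dB of GR.
B: 16.2 dB over, compressed to 5.4 dB over, so 10.8 dB of GR.
B applies 5.2 dB more gain reduction.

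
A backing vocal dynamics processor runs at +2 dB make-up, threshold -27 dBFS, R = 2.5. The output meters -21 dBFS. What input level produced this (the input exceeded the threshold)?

-17 dBFS

Before make-up, the level was -21 − 2 = -23 dBFS.
Post-compression overshoot = -23 − (-27) = 4 dB.
Input overshoot = R × output overshoot = 10 dB → input = -27 + 10 = -17 dBFS.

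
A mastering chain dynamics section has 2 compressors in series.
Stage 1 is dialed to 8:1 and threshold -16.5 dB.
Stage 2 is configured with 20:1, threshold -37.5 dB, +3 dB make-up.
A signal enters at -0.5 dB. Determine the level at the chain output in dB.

-33.35 dB

Stage 1: -0.5 dB is 16 dB over -16.5 dB; at 8:1 that becomes 2 dB over, giving -14.5 dB.
Stage 2: 23 dB above -37.5 dB, reduced 20:1 to 1.15 dB above → -36.35 dB; +3 dB make-up → -33.35 dB.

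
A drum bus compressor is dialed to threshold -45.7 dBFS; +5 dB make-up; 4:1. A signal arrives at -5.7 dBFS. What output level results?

-30.7 dBFS

Overshoot: -5.7 − (-45.7) = 40 dB.
The 40 dB excess becomes 10 dB after 4:1 reduction.
That puts the output at -35.7 dBFS; make-up adds 5 dB, giving -30.7 dBFS.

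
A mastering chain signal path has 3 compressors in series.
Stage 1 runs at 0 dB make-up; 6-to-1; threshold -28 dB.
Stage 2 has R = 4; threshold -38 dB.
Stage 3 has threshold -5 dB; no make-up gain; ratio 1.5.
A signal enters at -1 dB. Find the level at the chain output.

-34.375 dB

Stage 1: -1 dB is 27 dB over -28 dB; at 6:1 that becomes 4.5 dB over, giving -23.5 dB.
Stage 2: -23.5 dB is 14.5 dB over -38 dB; at 4:1 that becomes 3.625 dB over, giving -34.375 dB.
Stage 3: -34.375 dB is at or below the -5 dB threshold — no compression; output -34.375 dB.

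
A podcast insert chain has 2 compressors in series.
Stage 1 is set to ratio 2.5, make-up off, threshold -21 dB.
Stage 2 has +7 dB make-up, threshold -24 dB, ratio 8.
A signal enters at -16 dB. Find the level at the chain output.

-16.375 dB

Stage 1: 5 dB above -21 dB, reduced 2.5:1 to 2 dB above → -19 dB.
Stage 2: 5 dB above -24 dB, reduced 8:1 to 0.625 dB above → -23.375 dB; +7 dB make-up → -16.375 dB.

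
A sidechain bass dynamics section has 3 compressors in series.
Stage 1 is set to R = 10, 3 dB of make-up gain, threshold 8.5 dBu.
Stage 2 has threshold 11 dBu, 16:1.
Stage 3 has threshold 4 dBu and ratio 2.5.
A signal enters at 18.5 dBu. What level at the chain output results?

6.8375 dBu

Stage 1: 10 dB above 8.5 dBu, reduced 10:1 to 1 dB above → 9.5 dBu; +3 dB make-up → 12.5 dBu.
Stage 2: 1.5 dB above 11 dBu, reduced 16:1 to 0.09375 dB above → 11.09375 dBu.
Stage 3: 7.09375 dB above 4 dBu, reduced 2.5:1 to 2.8375 dB above → 6.8375 dBu.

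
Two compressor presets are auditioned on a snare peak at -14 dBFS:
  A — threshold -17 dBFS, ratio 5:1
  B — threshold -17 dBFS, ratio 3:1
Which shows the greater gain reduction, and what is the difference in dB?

A, by 0.4 dB

A: GR = 3 − 3/5 = 2.4 dB.
B: GR = 3 − 3/3 = 2 dB.
A applies 0.4 dB more gain reduction.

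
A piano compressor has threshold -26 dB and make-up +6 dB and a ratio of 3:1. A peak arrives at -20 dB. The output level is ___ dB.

-18 dB

The input is 6 dB above the -26 dB threshold.
The 6 dB excess becomes 2 dB after 3:1 reduction.
Output = -26 + 2 = -24 dB; make-up adds 6 dB, giving -18 dB.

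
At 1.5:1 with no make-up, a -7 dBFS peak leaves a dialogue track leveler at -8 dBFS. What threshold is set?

-10 dBFS

Gain reduction = -7 − (-8) = 1 dB; output overshoot = GR / (R − 1) = 1 / 0.5 = 2 dB.
Threshold = output − output overshoot = -8 − 2 = -10 dBFS.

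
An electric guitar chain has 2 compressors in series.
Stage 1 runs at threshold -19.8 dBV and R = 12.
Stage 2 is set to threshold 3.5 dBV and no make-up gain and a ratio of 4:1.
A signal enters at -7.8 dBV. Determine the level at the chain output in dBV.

Stage 1: -7.8 dBV is 12 dB over -19.8 dBV; at 12:1 that becomes 1 dB over, giving -18.8 dBV.
Stage 2: below threshold (-18.8 ≤ 3.5); passes unchanged; output -18.8 dBV.

-18.8 dBV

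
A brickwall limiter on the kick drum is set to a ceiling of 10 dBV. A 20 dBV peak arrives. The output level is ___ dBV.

A brickwall limiter is an ∞:1 compressor: any input above the ceiling is clamped to 10 dBV.

10 dBV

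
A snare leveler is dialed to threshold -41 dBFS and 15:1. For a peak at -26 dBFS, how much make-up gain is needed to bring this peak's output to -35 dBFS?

The peak compresses to -41 + 15/15 = -40 dBFS.
To reach -35 dBFS requires -35 − (-40) = 5 dB of make-up.

5 dB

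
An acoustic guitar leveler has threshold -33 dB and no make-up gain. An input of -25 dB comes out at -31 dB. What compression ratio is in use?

Input overshoot = -25 − (-33) = 8 dB; output overshoot = -31 − (-33) = 2 dB.
Ratio = 8 / 2 = 4.

4:1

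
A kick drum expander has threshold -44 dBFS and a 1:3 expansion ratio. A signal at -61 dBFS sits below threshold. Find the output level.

Undershoot = (-44) − (-61) = 17 dB.
At 1:3, that expands to 51 dB under threshold.
Output = -44 − 51 = -95 dBFS.

-95 dBFS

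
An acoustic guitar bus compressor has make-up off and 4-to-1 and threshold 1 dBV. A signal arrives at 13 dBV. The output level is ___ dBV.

4 dBV

Overshoot: 13 − 1 = 12 dB.
4:1 compression reduces that to 12/4 = 3 dB over.
So the level is 1 + 3 = 4 dBV.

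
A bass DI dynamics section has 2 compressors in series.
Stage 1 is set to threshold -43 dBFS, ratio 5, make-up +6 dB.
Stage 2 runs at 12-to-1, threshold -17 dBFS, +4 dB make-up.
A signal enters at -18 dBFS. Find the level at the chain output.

Stage 1: overshoot 25 dB → 25/5 = 5 dB → -38 dBFS; +6 dB make-up → -32 dBFS.
Stage 2: below threshold (-32 ≤ -17); passes unchanged; make-up brings it to -28 dBFS.

-28 dBFS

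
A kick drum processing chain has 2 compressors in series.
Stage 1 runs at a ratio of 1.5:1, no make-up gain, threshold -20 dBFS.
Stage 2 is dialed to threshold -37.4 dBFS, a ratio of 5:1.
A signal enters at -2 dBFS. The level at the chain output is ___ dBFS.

-31.52 dBFS

Stage 1: 18 dB above -20 dBFS, reduced 1.5:1 to 12 dB above → -8 dBFS.
Stage 2: 29.4 dB above -37.4 dBFS, reduced 5:1 to 5.88 dB above → -31.52 dBFS.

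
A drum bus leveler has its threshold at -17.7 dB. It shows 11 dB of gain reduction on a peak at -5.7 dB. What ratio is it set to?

Input overshoot = -5.7 − (-17.7) = 12 dB.
Output overshoot = 12 − 11 = 1 dB.
Ratio = input overshoot / output overshoot = 12 / 1 = 12.

12:1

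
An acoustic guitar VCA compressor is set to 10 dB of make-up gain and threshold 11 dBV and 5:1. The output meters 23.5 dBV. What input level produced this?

Remove make-up: 23.5 − 10 = 13.5 dBV.
Post-compression overshoot = 13.5 − 11 = 2.5 dB.
Input overshoot = R × output overshoot = 12.5 dB → input = 11 + 12.5 = 23.5 dBV.

23.5 dBV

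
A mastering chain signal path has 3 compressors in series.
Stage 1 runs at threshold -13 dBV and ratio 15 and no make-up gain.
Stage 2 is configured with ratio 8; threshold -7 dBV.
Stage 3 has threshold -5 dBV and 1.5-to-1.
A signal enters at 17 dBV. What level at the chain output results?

-11 dBV

Stage 1: 30 dB above -13 dBV, reduced 15:1 to 2 dB above → -11 dBV.
Stage 2: below threshold (-11 ≤ -7); passes unchanged; output -11 dBV.
Stage 3: -11 dBV is at or below the -5 dBV threshold — no compression; output -11 dBV.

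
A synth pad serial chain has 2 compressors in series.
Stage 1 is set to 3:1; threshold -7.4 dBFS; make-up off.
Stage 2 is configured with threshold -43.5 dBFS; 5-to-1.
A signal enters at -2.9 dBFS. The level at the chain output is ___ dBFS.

Stage 1: 4.5 dB above -7.4 dBFS, reduced 3:1 to 1.5 dB above → -5.9 dBFS.
Stage 2: 37.6 dB above -43.5 dBFS, reduced 5:1 to 7.52 dB above → -35.98 dBFS.

-35.98 dBFS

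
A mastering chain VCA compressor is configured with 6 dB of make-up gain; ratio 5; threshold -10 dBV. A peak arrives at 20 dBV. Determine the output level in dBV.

2 dBV

20 dBV sits 30 dB over threshold.
The 30 dB excess becomes 6 dB after 5:1 reduction.
Output = -10 + 6 = -4 dBV; make-up adds 6 dB, giving 2 dBV.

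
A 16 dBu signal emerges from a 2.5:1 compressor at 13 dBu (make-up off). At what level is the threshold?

11 dBu

Input is 5 dB above T (since output overshoot × R = input overshoot: (13 − T)·2.5 = 16 − T gives T = 11 dBu).
Check: 11 + (16 − 11)/2.5 = 11 + 2 = 13 dBu. ✓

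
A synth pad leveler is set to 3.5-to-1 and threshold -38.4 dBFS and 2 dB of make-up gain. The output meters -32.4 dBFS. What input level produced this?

-24.4 dBFS

Stripping the +2 dB make-up gives -34.4 dBFS at the gain stage.
The compressed level sits -34.4 − (-38.4) = 4 dB over threshold.
Before 3.5:1 compression the overshoot was 4 × 3.5 = 14 dB, so input = -38.4 + 14 = -24.4 dBFS.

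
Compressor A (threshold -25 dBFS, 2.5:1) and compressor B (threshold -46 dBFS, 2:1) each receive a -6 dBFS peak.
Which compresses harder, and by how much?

A: GR = 19 − 19/2.5 = 11.4 dB.
B: GR = 40 − 40/2 = 20 dB.
B applies 8.6 dB more gain reduction.

B, by 8.6 dB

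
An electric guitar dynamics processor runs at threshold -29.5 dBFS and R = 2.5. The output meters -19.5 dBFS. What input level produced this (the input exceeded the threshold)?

The compressed level sits -19.5 − (-29.5) = 10 dB over threshold.
Before 2.5:1 compression the overshoot was 10 × 2.5 = 25 dB, so input = -29.5 + 25 = -4.5 dBFS.

-4.5 dBFS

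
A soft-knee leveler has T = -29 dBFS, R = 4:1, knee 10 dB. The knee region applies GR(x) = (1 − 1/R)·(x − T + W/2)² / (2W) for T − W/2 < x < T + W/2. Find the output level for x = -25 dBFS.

-28.0375 dBFS

x − T + W/2 = -25 − (-29) + 5 = 9.
GR = (1 − 1/4) × 9² / 20 = 0.75 × 81 / 20 = 3.0375 dB.
Output = -25 − 3.0375 = -28.0375 dBFS.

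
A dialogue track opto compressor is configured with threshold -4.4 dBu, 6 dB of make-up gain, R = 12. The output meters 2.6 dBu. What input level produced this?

Before make-up, the level was 2.6 − 6 = -3.4 dBu.
The compressed level sits -3.4 − (-4.4) = 1 dB over threshold.
Before 12:1 compression the overshoot was 1 × 12 = 12 dB, so input = -4.4 + 12 = 7.6 dBu.

7.6 dBu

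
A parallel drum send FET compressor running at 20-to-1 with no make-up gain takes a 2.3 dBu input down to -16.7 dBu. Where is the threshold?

-17.7 dBu

Gain reduction = 2.3 − (-16.7) = 19 dB; output overshoot = GR / (R − 1) = 19 / 19 = 1 dB.
Threshold = output − output overshoot = -16.7 − 1 = -17.7 dBu.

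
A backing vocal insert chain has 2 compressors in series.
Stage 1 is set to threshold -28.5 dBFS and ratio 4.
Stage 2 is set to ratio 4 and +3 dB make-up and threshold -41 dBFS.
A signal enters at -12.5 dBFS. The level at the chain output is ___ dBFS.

-33.875 dBFS

Stage 1: 16 dB above -28.5 dBFS, reduced 4:1 to 4 dB above → -24.5 dBFS.
Stage 2: -24.5 dBFS is 16.5 dB over -41 dBFS; at 4:1 that becomes 4.125 dB over, giving -36.875 dBFS; +3 dB make-up → -33.875 dBFS.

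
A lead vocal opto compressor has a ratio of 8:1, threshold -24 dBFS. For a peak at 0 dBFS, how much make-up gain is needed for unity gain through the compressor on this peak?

Without make-up, output = threshold + overshoot/8 = -24 + 3 = -21 dBFS.
Gap to target: 21 dB.

21 dB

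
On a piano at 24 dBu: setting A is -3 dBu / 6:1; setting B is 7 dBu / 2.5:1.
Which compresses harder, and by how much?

A: overshoot 27 dB → output overshoot 4.5 dB → GR 22.5 dB.
B: overshoot 17 dB → output overshoot 6.8 dB → GR 10.2 dB.
A applies 12.3 dB more gain reduction.

A, by 12.3 dB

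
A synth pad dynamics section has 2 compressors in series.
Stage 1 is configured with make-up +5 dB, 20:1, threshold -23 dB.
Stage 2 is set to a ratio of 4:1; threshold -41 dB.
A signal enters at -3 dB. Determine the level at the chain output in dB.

-35 dB

Stage 1: 20 dB above -23 dB, reduced 20:1 to 1 dB above → -22 dB; +5 dB make-up → -17 dB.
Stage 2: 24 dB above -41 dB, reduced 4:1 to 6 dB above → -35 dB.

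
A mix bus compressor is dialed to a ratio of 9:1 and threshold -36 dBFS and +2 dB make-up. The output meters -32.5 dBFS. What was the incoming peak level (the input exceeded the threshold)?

-22.5 dBFS

Stripping the +2 dB make-up gives -34.5 dBFS at the gain stage.
The compressed level sits -34.5 − (-36) = 1.5 dB over threshold.
Input overshoot = R × output overshoot = 13.5 dB → input = -36 + 13.5 = -22.5 dBFS.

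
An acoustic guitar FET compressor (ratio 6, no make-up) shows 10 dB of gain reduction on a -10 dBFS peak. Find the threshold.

Gain reduction = -10 − (-20) = 10 dB; output overshoot = GR / (R − 1) = 10 / 5 = 2 dB.
Threshold = output − output overshoot = -20 − 2 = -22 dBFS.

-22 dBFS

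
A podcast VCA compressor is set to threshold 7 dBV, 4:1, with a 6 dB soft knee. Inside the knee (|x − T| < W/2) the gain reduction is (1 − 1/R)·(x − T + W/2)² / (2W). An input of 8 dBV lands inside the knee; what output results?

7 dBV

x − T + W/2 = 8 − 7 + 3 = 4.
GR = (1 − 1/4) × 4² / 12 = 0.75 × 16 / 12 = 1 dB.
Output = 8 − 1 = 7 dBV.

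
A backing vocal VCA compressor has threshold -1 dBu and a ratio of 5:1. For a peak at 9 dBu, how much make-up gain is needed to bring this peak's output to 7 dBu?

Overshoot 10 dB → 10/5 = 2 dB after compression, so the compressed level is -1 + 2 = 1 dBu.
Make-up = target − compressed = 7 − 1 = 6 dB.

6 dB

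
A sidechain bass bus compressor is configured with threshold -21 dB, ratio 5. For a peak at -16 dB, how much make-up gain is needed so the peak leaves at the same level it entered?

4 dB

Without make-up, output = threshold + overshoot/5 = -21 + 1 = -20 dB.
Gap to target: 4 dB.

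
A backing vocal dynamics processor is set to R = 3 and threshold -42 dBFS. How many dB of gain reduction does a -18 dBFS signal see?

Overshoot = -18 − (-42) = 24 dB.
A 3:1 ratio leaves 8 dB of that excess.
So the signal is attenuated by 24 − 8 = 16 dB.

16 dB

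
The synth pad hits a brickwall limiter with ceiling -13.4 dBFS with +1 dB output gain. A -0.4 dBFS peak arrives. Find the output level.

-12.4 dBFS

A brickwall limiter is an ∞:1 compressor: any input above the ceiling is clamped to -13.4 dBFS.
Output gain then adds 1 dB: -13.4 + 1 = -12.4 dBFS.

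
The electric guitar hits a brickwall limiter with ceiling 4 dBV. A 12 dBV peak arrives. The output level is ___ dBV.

At ∞:1, everything above 4 dBV is held at the ceiling.

4 dBV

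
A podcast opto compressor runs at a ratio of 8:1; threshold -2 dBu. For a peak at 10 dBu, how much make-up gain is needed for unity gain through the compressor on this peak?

Without make-up, output = threshold + overshoot/8 = -2 + 1.5 = -0.5 dBu.
Gap to target: 10.5 dB.

10.5 dB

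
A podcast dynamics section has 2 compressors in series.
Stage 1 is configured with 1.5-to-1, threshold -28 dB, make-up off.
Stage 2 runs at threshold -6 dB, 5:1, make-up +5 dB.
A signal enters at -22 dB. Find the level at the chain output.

Stage 1: 6 dB above -28 dB, reduced 1.5:1 to 4 dB above → -24 dB.
Stage 2: -24 dB ≤ -6 dB, so stage 2 doesn't engage; make-up brings it to -19 dB.

-19 dB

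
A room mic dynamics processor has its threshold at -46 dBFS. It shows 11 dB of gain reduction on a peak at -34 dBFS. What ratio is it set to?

12:1

Input overshoot = -34 − (-46) = 12 dB.
Output overshoot = 12 − 11 = 1 dB.
Ratio = input overshoot / output overshoot = 12 / 1 = 12.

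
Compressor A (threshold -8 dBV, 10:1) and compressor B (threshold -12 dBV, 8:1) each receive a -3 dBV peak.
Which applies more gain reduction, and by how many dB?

B, by 3.375 dB

A: 5 dB over, compressed to 0.5 dB over, so 4.5 dB of GR.
B: 9 dB over, compressed to 1.125 dB over, so 7.875 dB of GR.
B applies 3.375 dB more gain reduction.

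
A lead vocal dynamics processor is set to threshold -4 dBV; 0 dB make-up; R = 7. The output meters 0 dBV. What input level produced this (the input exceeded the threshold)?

The compressed level sits 0 − (-4) = 4 dB over threshold.
Undo the ratio: input overshoot = 4 × 7 = 28 dB, giving input = 24 dBV.

24 dBV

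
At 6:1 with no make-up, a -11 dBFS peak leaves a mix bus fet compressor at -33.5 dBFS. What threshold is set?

-38 dBFS

Input is 27 dB above T (since output overshoot × R = input overshoot: (-33.5 − T)·6 = -11 − T gives T = -38 dBFS).
Check: -38 + (-11 − (-38))/6 = -38 + 4.5 = -33.5 dBFS. ✓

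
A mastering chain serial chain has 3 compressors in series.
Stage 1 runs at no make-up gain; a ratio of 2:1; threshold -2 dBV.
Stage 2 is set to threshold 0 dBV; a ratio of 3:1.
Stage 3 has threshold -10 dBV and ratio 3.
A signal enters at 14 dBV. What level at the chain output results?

Stage 1: 16 dB above -2 dBV, reduced 2:1 to 8 dB above → 6 dBV.
Stage 2: overshoot 6 dB → 6/3 = 2 dB → 2 dBV.
Stage 3: overshoot 12 dB → 12/3 = 4 dB → -6 dBV.

-6 dBV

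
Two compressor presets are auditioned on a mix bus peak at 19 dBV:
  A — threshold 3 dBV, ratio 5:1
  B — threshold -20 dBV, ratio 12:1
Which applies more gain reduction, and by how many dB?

A: GR = 16 − 16/5 = 12.8 dB.
B: GR = 39 − 39/12 = 35.75 dB.
B applies 22.95 dB more gain reduction.

B, by 22.95 dB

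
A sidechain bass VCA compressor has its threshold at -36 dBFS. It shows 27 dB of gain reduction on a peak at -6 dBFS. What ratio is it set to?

10:1

Input overshoot = -6 − (-36) = 30 dB.
Output overshoot = 30 − 27 = 3 dB.
Ratio = input overshoot / output overshoot = 30 / 3 = 10.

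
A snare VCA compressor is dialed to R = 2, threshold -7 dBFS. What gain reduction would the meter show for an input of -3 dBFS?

2 dB

-3 dBFS exceeds the threshold by 4 dB.
At 2:1, output sits 4/2 = 2 dB above threshold.
Gain reduction = 4 − 2 = 2 dB.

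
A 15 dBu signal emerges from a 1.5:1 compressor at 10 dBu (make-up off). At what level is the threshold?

Input is 15 dB above T (since output overshoot × R = input overshoot: (10 − T)·1.5 = 15 − T gives T = 0 dBu).
Check: 0 + (15 − 0)/1.5 = 0 + 10 = 10 dBu. ✓

0 dBu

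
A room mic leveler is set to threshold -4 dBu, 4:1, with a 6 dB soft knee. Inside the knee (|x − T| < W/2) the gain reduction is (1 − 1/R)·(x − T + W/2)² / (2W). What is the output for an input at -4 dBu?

-4.5625 dBu

x − T + W/2 = -4 − (-4) + 3 = 3.
GR = (1 − 1/4) × 3² / 12 = 0.75 × 9 / 12 = 0.5625 dB.
Output = -4 − 0.5625 = -4.5625 dBu.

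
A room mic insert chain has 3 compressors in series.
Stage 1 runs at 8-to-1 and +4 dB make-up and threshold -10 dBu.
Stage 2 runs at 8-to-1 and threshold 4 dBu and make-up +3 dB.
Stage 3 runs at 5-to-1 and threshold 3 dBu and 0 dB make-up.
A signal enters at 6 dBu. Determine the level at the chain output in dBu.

Stage 1: 16 dB above -10 dBu, reduced 8:1 to 2 dB above → -8 dBu; +4 dB make-up → -4 dBu.
Stage 2: -4 dBu ≤ 4 dBu, so stage 2 doesn't engage; make-up brings it to -1 dBu.
Stage 3: -1 dBu ≤ 3 dBu, so stage 3 doesn't engage; output -1 dBu.

-1 dBu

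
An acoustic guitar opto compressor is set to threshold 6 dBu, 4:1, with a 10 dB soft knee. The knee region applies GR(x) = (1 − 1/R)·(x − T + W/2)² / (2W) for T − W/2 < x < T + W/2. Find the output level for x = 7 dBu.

5.65 dBu

x − T + W/2 = 7 − 6 + 5 = 6.
GR = (1 − 1/4) × 6² / 20 = 0.75 × 36 / 20 = 1.35 dB.
Output = 7 − 1.35 = 5.65 dBu.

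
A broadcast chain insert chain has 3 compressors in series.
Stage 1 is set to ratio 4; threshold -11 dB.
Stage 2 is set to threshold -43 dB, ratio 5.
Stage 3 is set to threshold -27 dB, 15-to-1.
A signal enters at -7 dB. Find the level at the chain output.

-36.4 dB

Stage 1: 4 dB above -11 dB, reduced 4:1 to 1 dB above → -10 dB.
Stage 2: -10 dB is 33 dB over -43 dB; at 5:1 that becomes 6.6 dB over, giving -36.4 dB.
Stage 3: -36.4 dB is at or below the -27 dB threshold — no compression; output -36.4 dB.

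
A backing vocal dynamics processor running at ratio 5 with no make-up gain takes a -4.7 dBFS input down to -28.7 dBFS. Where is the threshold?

-34.7 dBFS

Input is 30 dB above T (since output overshoot × R = input overshoot: (-28.7 − T)·5 = -4.7 − T gives T = -34.7 dBFS).
Check: -34.7 + (-4.7 − (-34.7))/5 = -34.7 + 6 = -28.7 dBFS. ✓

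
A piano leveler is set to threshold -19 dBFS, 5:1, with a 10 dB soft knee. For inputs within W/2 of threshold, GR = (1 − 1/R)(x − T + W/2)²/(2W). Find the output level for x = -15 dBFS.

x − T + W/2 = -15 − (-19) + 5 = 9.
GR = (1 − 1/5) × 9² / 20 = 0.8 × 81 / 20 = 3.24 dB.
Output = -15 − 3.24 = -18.24 dBFS.

-18.24 dBFS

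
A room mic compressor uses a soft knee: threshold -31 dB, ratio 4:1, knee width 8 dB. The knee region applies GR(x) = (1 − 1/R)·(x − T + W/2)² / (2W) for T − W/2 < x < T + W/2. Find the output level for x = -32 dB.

x − T + W/2 = -32 − (-31) + 4 = 3.
GR = (1 − 1/4) × 3² / 16 = 0.75 × 9 / 16 = 0.421875 dB.
Output = -32 − 0.421875 = -32.421875 dB.

-32.421875 dB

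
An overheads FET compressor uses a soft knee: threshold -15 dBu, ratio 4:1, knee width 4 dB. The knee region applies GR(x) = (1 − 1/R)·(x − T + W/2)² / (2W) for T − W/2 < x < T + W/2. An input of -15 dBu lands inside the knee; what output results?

x − T + W/2 = -15 − (-15) + 2 = 2.
GR = (1 − 1/4) × 2² / 8 = 0.75 × 4 / 8 = 0.375 dB.
Output = -15 − 0.375 = -15.375 dBu.

-15.375 dBu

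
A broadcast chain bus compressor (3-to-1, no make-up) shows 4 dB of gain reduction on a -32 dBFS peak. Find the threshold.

Input is 6 dB above T (since output overshoot × R = input overshoot: (-36 − T)·3 = -32 − T gives T = -38 dBFS).
Check: -38 + (-32 − (-38))/3 = -38 + 2 = -36 dBFS. ✓

-38 dBFS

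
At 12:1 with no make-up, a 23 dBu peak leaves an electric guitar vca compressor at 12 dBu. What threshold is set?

Gain reduction = 23 − 12 = 11 dB; output overshoot = GR / (R − 1) = 11 / 11 = 1 dB.
Threshold = output − output overshoot = 12 − 1 = 11 dBu.

11 dBu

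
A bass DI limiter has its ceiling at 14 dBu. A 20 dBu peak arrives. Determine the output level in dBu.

A brickwall limiter is an ∞:1 compressor: any input above the ceiling is clamped to 14 dBu.

14 dBu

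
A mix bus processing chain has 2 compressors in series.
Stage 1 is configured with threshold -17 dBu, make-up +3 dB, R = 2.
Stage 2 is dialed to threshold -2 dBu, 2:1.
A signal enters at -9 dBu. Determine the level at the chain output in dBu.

Stage 1: 8 dB above -17 dBu, reduced 2:1 to 4 dB above → -13 dBu; +3 dB make-up → -10 dBu.
Stage 2: below threshold (-10 ≤ -2); passes unchanged; output -10 dBu.

-10 dBu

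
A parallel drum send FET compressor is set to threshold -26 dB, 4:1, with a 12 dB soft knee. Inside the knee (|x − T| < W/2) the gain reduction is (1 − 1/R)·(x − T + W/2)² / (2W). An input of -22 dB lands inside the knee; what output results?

x − T + W/2 = -22 − (-26) + 6 = 10.
GR = (1 − 1/4) × 10² / 24 = 0.75 × 100 / 24 = 3.125 dB.
Output = -22 − 3.125 = -25.125 dB.

-25.125 dB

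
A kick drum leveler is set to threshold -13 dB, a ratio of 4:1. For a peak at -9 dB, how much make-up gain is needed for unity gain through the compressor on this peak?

3 dB

Overshoot 4 dB → 4/4 = 1 dB after compression, so the compressed level is -13 + 1 = -12 dB.
Make-up = target − compressed = -9 − (-12) = 3 dB.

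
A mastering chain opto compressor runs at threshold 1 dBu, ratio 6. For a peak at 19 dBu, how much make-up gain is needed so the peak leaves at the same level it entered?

15 dB

The peak compresses to 1 + 18/6 = 4 dBu.
To reach 19 dBu requires 19 − 4 = 15 dB of make-up.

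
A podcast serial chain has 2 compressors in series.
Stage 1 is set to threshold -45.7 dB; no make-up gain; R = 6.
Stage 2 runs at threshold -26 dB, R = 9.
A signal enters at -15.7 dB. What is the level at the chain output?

Stage 1: -15.7 dB is 30 dB over -45.7 dB; at 6:1 that becomes 5 dB over, giving -40.7 dB.
Stage 2: -40.7 dB is at or below the -26 dB threshold — no compression; output -40.7 dB.

-40.7 dB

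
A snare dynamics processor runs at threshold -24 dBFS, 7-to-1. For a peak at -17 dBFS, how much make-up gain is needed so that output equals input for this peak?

Overshoot 7 dB → 7/7 = 1 dB after compression, so the compressed level is -24 + 1 = -23 dBFS.
Make-up = target − compressed = -17 − (-23) = 6 dB.

6 dB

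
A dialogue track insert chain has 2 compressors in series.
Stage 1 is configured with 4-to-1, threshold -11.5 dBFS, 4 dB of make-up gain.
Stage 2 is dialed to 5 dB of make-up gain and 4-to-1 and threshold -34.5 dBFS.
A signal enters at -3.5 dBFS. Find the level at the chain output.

Stage 1: -3.5 dBFS is 8 dB over -11.5 dBFS; at 4:1 that becomes 2 dB over, giving -9.5 dBFS; +4 dB make-up → -5.5 dBFS.
Stage 2: overshoot 29 dB → 29/4 = 7.25 dB → -27.25 dBFS; +5 dB make-up → -22.25 dBFS.

-22.25 dBFS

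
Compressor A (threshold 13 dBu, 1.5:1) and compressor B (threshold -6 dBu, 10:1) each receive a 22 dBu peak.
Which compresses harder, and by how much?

A: overshoot 9 dB → output overshoot 6 dB → GR 3 dB.
B: overshoot 28 dB → output overshoot 2.8 dB → GR 25.2 dB.
Difference: 22.2 dB in favour of B.

B, by 22.2 dB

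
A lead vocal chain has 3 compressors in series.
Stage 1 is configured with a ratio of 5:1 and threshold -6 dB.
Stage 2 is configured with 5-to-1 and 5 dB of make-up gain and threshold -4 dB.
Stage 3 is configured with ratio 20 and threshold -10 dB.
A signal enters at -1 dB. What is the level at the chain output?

Stage 1: 5 dB above -6 dB, reduced 5:1 to 1 dB above → -5 dB.
Stage 2: -5 dB is at or below the -4 dB threshold — no compression; make-up brings it to 0 dB.
Stage 3: 10 dB above -10 dB, reduced 20:1 to 0.5 dB above → -9.5 dB.

-9.5 dB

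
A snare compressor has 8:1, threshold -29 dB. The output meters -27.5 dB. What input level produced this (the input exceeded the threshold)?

-17 dB

The compressed level sits -27.5 − (-29) = 1.5 dB over threshold.
Undo the ratio: input overshoot = 1.5 × 8 = 12 dB, giving input = -17 dB.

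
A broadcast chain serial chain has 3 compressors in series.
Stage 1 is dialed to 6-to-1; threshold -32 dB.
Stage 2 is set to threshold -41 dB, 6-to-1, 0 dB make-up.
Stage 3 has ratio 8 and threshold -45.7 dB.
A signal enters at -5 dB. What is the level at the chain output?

-44.83125 dB

Stage 1: -5 dB is 27 dB over -32 dB; at 6:1 that becomes 4.5 dB over, giving -27.5 dB.
Stage 2: 13.5 dB above -41 dB, reduced 6:1 to 2.25 dB above → -38.75 dB.
Stage 3: overshoot 6.95 dB → 6.95/8 = 0.86875 dB → -44.83125 dB.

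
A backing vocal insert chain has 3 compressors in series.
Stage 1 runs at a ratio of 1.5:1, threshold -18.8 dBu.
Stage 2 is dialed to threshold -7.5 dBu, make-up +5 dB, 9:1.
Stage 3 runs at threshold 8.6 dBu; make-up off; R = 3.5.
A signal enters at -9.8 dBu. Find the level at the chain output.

Stage 1: -9.8 dBu is 9 dB over -18.8 dBu; at 1.5:1 that becomes 6 dB over, giving -12.8 dBu.
Stage 2: -12.8 dBu is at or below the -7.5 dBu threshold — no compression; make-up brings it to -7.8 dBu.
Stage 3: -7.8 dBu ≤ 8.6 dBu, so stage 3 doesn't engage; output -7.8 dBu.

-7.8 dBu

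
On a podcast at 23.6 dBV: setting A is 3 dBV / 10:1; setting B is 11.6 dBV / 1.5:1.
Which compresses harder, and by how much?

A: overshoot 20.6 dB → output overshoot 2.06 dB → GR 18.54 dB.
B: overshoot 12 dB → output overshoot 8 dB → GR 4 dB.
Difference: 14.54 dB in favour of A.

A, by 14.54 dB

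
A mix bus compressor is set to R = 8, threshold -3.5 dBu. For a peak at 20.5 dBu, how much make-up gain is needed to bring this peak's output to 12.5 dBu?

Overshoot 24 dB → 24/8 = 3 dB after compression, so the compressed level is -3.5 + 3 = -0.5 dBu.
Make-up = target − compressed = 12.5 − (-0.5) = 13 dB.

13 dB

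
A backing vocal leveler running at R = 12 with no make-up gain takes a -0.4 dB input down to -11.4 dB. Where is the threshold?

-12.4 dB

Let T be the threshold. Output overshoot = (input overshoot)/R, so -11.4 − T = (-0.4 − T)/12.
12·(-11.4 − T) = -0.4 − T → 11·T = -136.8 − (-0.4) = -136.4.
T = -136.4/11 = -12.4 dB.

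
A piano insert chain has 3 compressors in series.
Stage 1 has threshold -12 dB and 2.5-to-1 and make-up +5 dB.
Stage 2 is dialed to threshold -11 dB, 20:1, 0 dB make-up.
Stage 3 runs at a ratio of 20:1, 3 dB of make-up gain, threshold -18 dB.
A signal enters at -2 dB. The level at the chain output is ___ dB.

Stage 1: overshoot 10 dB → 10/2.5 = 4 dB → -8 dB; +5 dB make-up → -3 dB.
Stage 2: -3 dB is 8 dB over -11 dB; at 20:1 that becomes 0.4 dB over, giving -10.6 dB.
Stage 3: 7.4 dB above -18 dB, reduced 20:1 to 0.37 dB above → -17.63 dB; +3 dB make-up → -14.63 dB.

-14.63 dB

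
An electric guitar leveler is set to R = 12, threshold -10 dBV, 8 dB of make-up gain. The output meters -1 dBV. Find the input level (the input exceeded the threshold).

Remove make-up: -1 − 8 = -9 dBV.
Post-compression overshoot = -9 − (-10) = 1 dB.
Undo the ratio: input overshoot = 1 × 12 = 12 dB, giving input = 2 dBV.

2 dBV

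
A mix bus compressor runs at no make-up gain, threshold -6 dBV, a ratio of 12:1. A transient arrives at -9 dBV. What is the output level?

-9 dBV is 3 dB below the -6 dBV threshold, so no gain reduction is applied.
Output = input = -9 dBV.

-9 dBV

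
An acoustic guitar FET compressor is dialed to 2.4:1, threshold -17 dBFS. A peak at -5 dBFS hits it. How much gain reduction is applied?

7 dB

The signal is 12 dB above threshold.
A 2.4:1 ratio leaves 5 dB of that excess.
So the signal is attenuated by 12 − 5 = 7 dB.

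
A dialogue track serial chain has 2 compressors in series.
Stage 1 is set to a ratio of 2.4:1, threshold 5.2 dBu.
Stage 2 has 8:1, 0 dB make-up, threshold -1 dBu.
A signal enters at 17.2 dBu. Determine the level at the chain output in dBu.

Stage 1: 17.2 dBu is 12 dB over 5.2 dBu; at 2.4:1 that becomes 5 dB over, giving 10.2 dBu.
Stage 2: 10.2 dBu is 11.2 dB over -1 dBu; at 8:1 that becomes 1.4 dB over, giving 0.4 dBu.

0.4 dBu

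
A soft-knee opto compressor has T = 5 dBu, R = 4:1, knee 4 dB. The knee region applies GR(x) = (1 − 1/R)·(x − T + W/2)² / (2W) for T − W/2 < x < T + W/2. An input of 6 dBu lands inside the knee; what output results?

5.15625 dBu

x − T + W/2 = 6 − 5 + 2 = 3.
GR = (1 − 1/4) × 3² / 8 = 0.75 × 9 / 8 = 0.84375 dB.
Output = 6 − 0.84375 = 5.15625 dBu.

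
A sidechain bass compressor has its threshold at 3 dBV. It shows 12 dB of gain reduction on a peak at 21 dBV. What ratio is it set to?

Input overshoot = 21 − 3 = 18 dB.
Output overshoot = 18 − 12 = 6 dB.
Ratio = input overshoot / output overshoot = 18 / 6 = 3.

3:1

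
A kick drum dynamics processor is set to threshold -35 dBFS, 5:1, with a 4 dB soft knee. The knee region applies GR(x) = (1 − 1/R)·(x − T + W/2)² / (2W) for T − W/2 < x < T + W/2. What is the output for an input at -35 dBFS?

-35.4 dBFS

x − T + W/2 = -35 − (-35) + 2 = 2.
GR = (1 − 1/5) × 2² / 8 = 0.8 × 4 / 8 = 0.4 dB.
Output = -35 − 0.4 = -35.4 dBFS.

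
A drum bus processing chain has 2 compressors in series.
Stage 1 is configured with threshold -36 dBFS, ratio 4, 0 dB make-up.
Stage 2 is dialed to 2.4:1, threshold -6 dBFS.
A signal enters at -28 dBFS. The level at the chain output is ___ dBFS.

-34 dBFS

Stage 1: overshoot 8 dB → 8/4 = 2 dB → -34 dBFS.
Stage 2: -34 dBFS is at or below the -6 dBFS threshold — no compression; output -34 dBFS.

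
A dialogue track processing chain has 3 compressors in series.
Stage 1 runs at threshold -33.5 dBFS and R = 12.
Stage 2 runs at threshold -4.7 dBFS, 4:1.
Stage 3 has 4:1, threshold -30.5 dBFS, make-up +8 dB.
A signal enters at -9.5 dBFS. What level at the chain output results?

Stage 1: overshoot 24 dB → 24/12 = 2 dB → -31.5 dBFS.
Stage 2: below threshold (-31.5 ≤ -4.7); passes unchanged; output -31.5 dBFS.
Stage 3: -31.5 dBFS ≤ -30.5 dBFS, so stage 3 doesn't engage; make-up brings it to -23.5 dBFS.

-23.5 dBFS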